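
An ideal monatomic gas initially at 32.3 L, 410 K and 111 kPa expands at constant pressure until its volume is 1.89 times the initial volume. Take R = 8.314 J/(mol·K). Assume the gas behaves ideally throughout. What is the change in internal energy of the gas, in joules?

4790 J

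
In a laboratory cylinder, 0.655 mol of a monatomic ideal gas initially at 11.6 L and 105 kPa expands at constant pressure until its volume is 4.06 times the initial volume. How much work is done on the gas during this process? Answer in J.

T₁ = P₁V₁/(nR) = 105×11.6/(0.655×8.314) = 224 K.
Isobaric: P stays 105 kPa; V/T = const ⇒ T₂ = 908 K, V₂ = 47.1 L.
W = PΔV = 105×(47.1−11.6) kPa·L = 3730 J.
Work done on the gas = −W_by = -3730 J.

-3730 J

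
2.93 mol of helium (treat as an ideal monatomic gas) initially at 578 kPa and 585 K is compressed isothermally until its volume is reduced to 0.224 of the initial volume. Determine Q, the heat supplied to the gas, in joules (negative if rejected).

-21300 J

V₁ = nRT₁/P₁ = 2.93×8.314×585/578 = 24.7 L.
Isothermal: T stays 585 K; PV = const ⇒ V₂ = 5.52 L, P₂ = 2580 kPa.
ΔU = 0 (ideal gas, T constant).
W = nRT ln(V₂/V₁) = 2.93×8.314×585×ln(0.224) = -21300 J.
Q = ΔU + W = -21300 J.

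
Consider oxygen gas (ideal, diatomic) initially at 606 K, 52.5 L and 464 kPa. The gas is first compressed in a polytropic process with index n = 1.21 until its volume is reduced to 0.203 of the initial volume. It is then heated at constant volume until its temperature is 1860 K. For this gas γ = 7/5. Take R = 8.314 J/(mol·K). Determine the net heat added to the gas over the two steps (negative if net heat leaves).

n = P₁V₁/(RT₁) = 464×52.5/(8.314×606) = 4.83 mol.
Step 1 — Polytropic n=1.21: T₂ = T₁(V₁/V₂)^(n−1) = 606×(4.93)^0.21 = 847 K; P₂ = P₁(V₁/V₂)^n = 3190 kPa.
W = (P₁V₁−P₂V₂)/(n−1) = (464×52.5−3190×10.7)/0.21 = -46100 J.
ΔU = nCvΔT = 4.83×20.8×(847−606) = 24200 J.
Q = ΔU + W = -21900 J.
State after step 1: P = 3190 kPa, V = 10.7 L, T = 847 K.
Step 2 — Isochoric: V stays 10.7 L; P/T = const ⇒ T₂ = 1860 K, P₂ = 7020 kPa.
W = 0 (no volume change).
ΔU = nCvΔT = 4.83×20.8×(1860−847) = 102000 J.
Q = ΔU = 102000 J.
Net over both steps: W = -46100 J, Q = 79900 J, ΔU = 126000 J.

79900 J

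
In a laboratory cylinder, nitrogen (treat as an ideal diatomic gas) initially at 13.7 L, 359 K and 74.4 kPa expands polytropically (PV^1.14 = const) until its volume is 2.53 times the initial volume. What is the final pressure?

25.8 kPa

Polytropic n=1.14: T₂ = T₁(V₁/V₂)^(n−1) = 359×(0.395)^0.14 = 315 K; P₂ = P₁(V₁/V₂)^n = 25.8 kPa.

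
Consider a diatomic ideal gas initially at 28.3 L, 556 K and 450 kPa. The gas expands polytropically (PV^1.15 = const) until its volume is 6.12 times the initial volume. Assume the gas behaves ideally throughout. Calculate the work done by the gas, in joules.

20200 J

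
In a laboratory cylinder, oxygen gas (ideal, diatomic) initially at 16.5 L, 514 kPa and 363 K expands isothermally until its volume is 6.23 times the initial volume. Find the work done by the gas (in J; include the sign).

15500 J

n = P₁V₁/(RT₁) = 514×16.5/(8.314×363) = 2.81 mol.
Isothermal: T stays 363 K; PV = const ⇒ V₂ = 103 L, P₂ = 82.5 kPa.
W = nRT ln(V₂/V₁) = 2.81×8.314×363×ln(6.23) = 15500 J.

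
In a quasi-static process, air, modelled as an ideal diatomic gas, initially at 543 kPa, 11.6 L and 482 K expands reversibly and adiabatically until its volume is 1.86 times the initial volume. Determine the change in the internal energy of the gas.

-3460 J

n = P₁V₁/(RT₁) = 543×11.6/(8.314×482) = 1.57 mol.
Adiabatic: TV^(γ−1) = const ⇒ T₂ = 482×(0.538)^0.400 = 376 K; PV^γ = const ⇒ P₂ = 228 kPa.
For an ideal gas ΔU = nCvΔT with Cv = (5/2)R = 20.8 J/(mol·K).
ΔU = 1.57×20.8×(376−482) = -3460 J.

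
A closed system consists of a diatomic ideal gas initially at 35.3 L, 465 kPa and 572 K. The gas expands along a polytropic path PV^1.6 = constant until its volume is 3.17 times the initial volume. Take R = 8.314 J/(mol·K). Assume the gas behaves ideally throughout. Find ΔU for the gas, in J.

n = P₁V₁/(RT₁) = 465×35.3/(8.314×572) = 3.45 mol.
Polytropic n=1.6: T₂ = T₁(V₁/V₂)^(n−1) = 572×(0.315)^0.60 = 286 K; P₂ = P₁(V₁/V₂)^n = 73.4 kPa.
For an ideal gas ΔU = nCvΔT with Cv = (5/2)R = 20.8 J/(mol·K).
ΔU = 3.45×20.8×(286−572) = -20500 J.

-20500 J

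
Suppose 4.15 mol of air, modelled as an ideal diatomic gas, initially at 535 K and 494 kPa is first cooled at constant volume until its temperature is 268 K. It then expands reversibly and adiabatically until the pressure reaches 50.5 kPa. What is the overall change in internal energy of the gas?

V₁ = nRT₁/P₁ = 4.15×8.314×535/494 = 37.4 L.
Step 1 — Isochoric: V stays 37.4 L; P/T = const ⇒ T₂ = 268 K, P₂ = 247 kPa.
W = 0 (no volume change).
ΔU = nCvΔT = 4.15×20.8×(268−535) = -23000 J.
Q = ΔU = -23000 J.
State after step 1: P = 247 kPa, V = 37.4 L, T = 268 K.
Step 2 — Adiabatic: T₂/T₁ = (P₂/P₁)^((γ−1)/γ) ⇒ T₂ = 268×(0.204)^0.286 = 170 K; V₂ = 116 L.
ΔU = nCvΔT = 4.15×20.8×(170−268) = -8440 J.
Q = 0 for an adiabatic process, so W = −ΔU = 8440 J.
Net over both steps: W = 8440 J, Q = -23000 J, ΔU = -31500 J.

-31500 J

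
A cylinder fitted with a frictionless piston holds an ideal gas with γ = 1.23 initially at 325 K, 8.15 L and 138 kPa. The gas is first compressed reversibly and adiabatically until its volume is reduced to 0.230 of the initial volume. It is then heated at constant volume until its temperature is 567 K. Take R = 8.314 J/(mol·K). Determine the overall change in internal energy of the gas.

n = P₁V₁/(RT₁) = 138×8.15/(8.314×325) = 0.416 mol.
Step 1 — Adiabatic: TV^(γ−1) = const ⇒ T₂ = 325×(4.35)^0.230 = 456 K; PV^γ = const ⇒ P₂ = 841 kPa.
ΔU = nCvΔT = 0.416×36.1×(456−325) = 1970 J.
Q = 0 for an adiabatic process, so W = −ΔU = -1970 J.
State after step 1: P = 841 kPa, V = 1.87 L, T = 456 K.
Step 2 — Isochoric: V stays 1.87 L; P/T = const ⇒ T₂ = 567 K, P₂ = 1050 kPa.
W = 0 (no volume change).
ΔU = nCvΔT = 0.416×36.1×(567−456) = 1670 J.
Q = ΔU = 1670 J.
Net over both steps: W = -1970 J, Q = 1670 J, ΔU = 3640 J.

3640 J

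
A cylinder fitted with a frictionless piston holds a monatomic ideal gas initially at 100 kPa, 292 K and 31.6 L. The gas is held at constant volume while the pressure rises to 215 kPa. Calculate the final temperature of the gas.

Isochoric: V stays 31.6 L; P/T = const ⇒ T₂ = 628 K, P₂ = 215 kPa.

628 K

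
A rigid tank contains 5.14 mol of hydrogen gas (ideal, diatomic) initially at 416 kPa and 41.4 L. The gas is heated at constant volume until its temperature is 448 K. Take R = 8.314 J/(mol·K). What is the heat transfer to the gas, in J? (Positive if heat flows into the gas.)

T₁ = P₁V₁/(nR) = 416×41.4/(5.14×8.314) = 403 K.
Isochoric: V stays 41.4 L; P/T = const ⇒ T₂ = 448 K, P₂ = 462 kPa.
W = 0 (no volume change).
ΔU = nCvΔT = 5.14×20.8×(448−403) = 4810 J.
Q = ΔU = 4810 J.

4810 J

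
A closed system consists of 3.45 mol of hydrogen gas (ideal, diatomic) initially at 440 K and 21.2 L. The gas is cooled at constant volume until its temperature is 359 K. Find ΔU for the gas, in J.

-5810 J

P₁ = nRT₁/V₁ = 3.45×8.314×440/21.2 = 595 kPa.
Isochoric: V stays 21.2 L; P/T = const ⇒ T₂ = 359 K, P₂ = 486 kPa.
For an ideal gas ΔU = nCvΔT with Cv = (5/2)R = 20.8 J/(mol·K).
ΔU = 3.45×20.8×(359−440) = -5810 J.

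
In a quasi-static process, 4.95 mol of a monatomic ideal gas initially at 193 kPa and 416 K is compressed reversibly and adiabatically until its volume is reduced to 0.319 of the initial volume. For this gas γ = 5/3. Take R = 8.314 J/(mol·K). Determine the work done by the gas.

-29300 J

V₁ = nRT₁/P₁ = 4.95×8.314×416/193 = 88.7 L.
Adiabatic: TV^(γ−1) = const ⇒ T₂ = 416×(3.13)^0.667 = 891 K; PV^γ = const ⇒ P₂ = 1300 kPa.
ΔU = nCvΔT = 4.95×12.5×(891−416) = 29300 J.
Q = 0 for an adiabatic process, so W = −ΔU = -29300 J.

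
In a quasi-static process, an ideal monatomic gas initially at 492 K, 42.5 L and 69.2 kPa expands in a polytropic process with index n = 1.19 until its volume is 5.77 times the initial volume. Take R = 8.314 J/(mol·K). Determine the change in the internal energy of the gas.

n = P₁V₁/(RT₁) = 69.2×42.5/(8.314×492) = 0.719 mol.
Polytropic n=1.19: T₂ = T₁(V₁/V₂)^(n−1) = 492×(0.173)^0.19 = 353 K; P₂ = P₁(V₁/V₂)^n = 8.60 kPa.
For an ideal gas ΔU = nCvΔT with Cv = (3/2)R = 12.5 J/(mol·K).
ΔU = 0.719×12.5×(353−492) = -1250 J.

-1250 J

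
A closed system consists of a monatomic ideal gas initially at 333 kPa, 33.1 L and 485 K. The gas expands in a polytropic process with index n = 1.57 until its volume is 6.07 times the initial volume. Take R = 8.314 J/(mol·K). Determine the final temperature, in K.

174 K

Polytropic n=1.57: T₂ = T₁(V₁/V₂)^(n−1) = 485×(0.165)^0.57 = 174 K; P₂ = P₁(V₁/V₂)^n = 19.6 kPa.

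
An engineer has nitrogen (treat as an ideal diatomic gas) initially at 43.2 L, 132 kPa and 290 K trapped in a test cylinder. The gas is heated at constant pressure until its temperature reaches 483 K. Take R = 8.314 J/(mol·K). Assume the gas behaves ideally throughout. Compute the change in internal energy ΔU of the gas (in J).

9490 J

n = P₁V₁/(RT₁) = 132×43.2/(8.314×290) = 2.37 mol.
Isobaric: P stays 132 kPa; V/T = const ⇒ T₂ = 483 K, V₂ = 72.0 L.
For an ideal gas ΔU = nCvΔT with Cv = (5/2)R = 20.8 J/(mol·K).
ΔU = 2.37×20.8×(483−290) = 9490 J.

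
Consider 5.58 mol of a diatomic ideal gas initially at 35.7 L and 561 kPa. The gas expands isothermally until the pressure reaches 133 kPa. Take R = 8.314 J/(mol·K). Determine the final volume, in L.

151 L

T₁ = P₁V₁/(nR) = 561×35.7/(5.58×8.314) = 432 K.
Isothermal: T stays 432 K; PV = const ⇒ V₂ = 151 L, P₂ = 133 kPa.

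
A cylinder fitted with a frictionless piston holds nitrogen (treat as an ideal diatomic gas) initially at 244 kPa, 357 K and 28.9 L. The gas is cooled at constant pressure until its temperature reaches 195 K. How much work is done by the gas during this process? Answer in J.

-3200 J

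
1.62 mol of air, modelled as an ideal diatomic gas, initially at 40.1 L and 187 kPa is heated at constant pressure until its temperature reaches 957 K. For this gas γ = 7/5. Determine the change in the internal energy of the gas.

T₁ = P₁V₁/(nR) = 187×40.1/(1.62×8.314) = 557 K.
Isobaric: P stays 187 kPa; V/T = const ⇒ T₂ = 957 K, V₂ = 68.9 L.
For an ideal gas ΔU = nCvΔT with Cv = (5/2)R = 20.8 J/(mol·K).
ΔU = 1.62×20.8×(957−557) = 13500 J.

13500 J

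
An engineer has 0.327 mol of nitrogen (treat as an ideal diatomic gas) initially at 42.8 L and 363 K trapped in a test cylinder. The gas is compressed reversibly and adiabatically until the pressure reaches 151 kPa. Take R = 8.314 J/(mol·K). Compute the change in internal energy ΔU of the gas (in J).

1750 J

P₁ = nRT₁/V₁ = 0.327×8.314×363/42.8 = 23.1 kPa.
Adiabatic: T₂/T₁ = (P₂/P₁)^((γ−1)/γ) ⇒ T₂ = 363×(6.55)^0.286 = 621 K; V₂ = 11.2 L.
For an ideal gas ΔU = nCvΔT with Cv = (5/2)R = 20.8 J/(mol·K).
ΔU = 0.327×20.8×(621−363) = 1750 J.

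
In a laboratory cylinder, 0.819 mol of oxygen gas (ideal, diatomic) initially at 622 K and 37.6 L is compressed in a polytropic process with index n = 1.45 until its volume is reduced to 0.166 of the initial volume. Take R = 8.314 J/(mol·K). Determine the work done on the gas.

P₁ = nRT₁/V₁ = 0.819×8.314×622/37.6 = 113 kPa.
Polytropic n=1.45: T₂ = T₁(V₁/V₂)^(n−1) = 622×(6.02)^0.45 = 1400 K; P₂ = P₁(V₁/V₂)^n = 1520 kPa.
W = (P₁V₁−P₂V₂)/(n−1) = (113×37.6−1520×6.24)/0.45 = -11700 J.
Work done on the gas = −W_by = 11700 J.

11700 J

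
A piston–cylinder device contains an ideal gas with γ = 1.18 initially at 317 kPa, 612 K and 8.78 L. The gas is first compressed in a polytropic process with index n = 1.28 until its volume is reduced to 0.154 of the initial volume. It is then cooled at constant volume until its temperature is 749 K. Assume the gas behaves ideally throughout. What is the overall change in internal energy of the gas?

3460 J

n = P₁V₁/(RT₁) = 317×8.78/(8.314×612) = 0.547 mol.
Step 1 — Polytropic n=1.28: T₂ = T₁(V₁/V₂)^(n−1) = 612×(6.49)^0.28 = 1030 K; P₂ = P₁(V₁/V₂)^n = 3480 kPa.
W = (P₁V₁−P₂V₂)/(n−1) = (317×8.78−3480×1.35)/0.28 = -6840 J.
ΔU = nCvΔT = 0.547×46.2×(1030−612) = 10600 J.
Q = ΔU + W = 3800 J.
State after step 1: P = 3480 kPa, V = 1.35 L, T = 1030 K.
Step 2 — Isochoric: V stays 1.35 L; P/T = const ⇒ T₂ = 749 K, P₂ = 2520 kPa.
W = 0 (no volume change).
ΔU = nCvΔT = 0.547×46.2×(749−1030) = -7180 J.
Q = ΔU = -7180 J.
Net over both steps: W = -6840 J, Q = -3380 J, ΔU = 3460 J.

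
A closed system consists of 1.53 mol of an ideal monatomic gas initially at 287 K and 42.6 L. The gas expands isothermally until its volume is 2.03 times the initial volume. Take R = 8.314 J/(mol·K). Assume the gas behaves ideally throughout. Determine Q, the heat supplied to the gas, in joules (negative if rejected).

2580 J

P₁ = nRT₁/V₁ = 1.53×8.314×287/42.6 = 85.7 kPa.
Isothermal: T stays 287 K; PV = const ⇒ V₂ = 86.5 L, P₂ = 42.2 kPa.
ΔU = 0 (ideal gas, T constant).
W = nRT ln(V₂/V₁) = 1.53×8.314×287×ln(2.03) = 2580 J.
Q = ΔU + W = 2580 J.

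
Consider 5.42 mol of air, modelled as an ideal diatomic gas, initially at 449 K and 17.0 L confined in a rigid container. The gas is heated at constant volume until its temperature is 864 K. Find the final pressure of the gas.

2290 kPa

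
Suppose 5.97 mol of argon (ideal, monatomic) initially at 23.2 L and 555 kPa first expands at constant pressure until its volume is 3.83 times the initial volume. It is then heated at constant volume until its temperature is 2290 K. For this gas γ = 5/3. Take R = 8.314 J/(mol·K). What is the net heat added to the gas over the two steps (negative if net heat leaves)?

T₁ = P₁V₁/(nR) = 555×23.2/(5.97×8.314) = 259 K.
Step 1 — Isobaric: P stays 555 kPa; V/T = const ⇒ T₂ = 994 K, V₂ = 88.9 L.
W = PΔV = 555×(88.9−23.2) kPa·L = 36400 J.
ΔU = nCvΔT = 5.97×12.5×(994−259) = 54700 J.
Q = ΔU + W = nCpΔT = 91100 J.
State after step 1: P = 555 kPa, V = 88.9 L, T = 994 K.
Step 2 — Isochoric: V stays 88.9 L; P/T = const ⇒ T₂ = 2290 K, P₂ = 1280 kPa.
W = 0 (no volume change).
ΔU = nCvΔT = 5.97×12.5×(2290−994) = 96500 J.
Q = ΔU = 96500 J.
Net over both steps: W = 36400 J, Q = 188000 J, ΔU = 151000 J.

188000 J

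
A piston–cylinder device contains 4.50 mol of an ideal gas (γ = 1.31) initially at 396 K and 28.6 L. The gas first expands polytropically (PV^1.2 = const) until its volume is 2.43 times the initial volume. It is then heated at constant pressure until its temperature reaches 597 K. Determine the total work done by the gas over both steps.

P₁ = nRT₁/V₁ = 4.50×8.314×396/28.6 = 518 kPa.
Step 1 — Polytropic n=1.2: T₂ = T₁(V₁/V₂)^(n−1) = 396×(0.412)^0.20 = 332 K; P₂ = P₁(V₁/V₂)^n = 178 kPa.
W = (P₁V₁−P₂V₂)/(n−1) = (518×28.6−178×69.5)/0.20 = 12100 J.
ΔU = nCvΔT = 4.50×26.8×(332−396) = -7780 J.
Q = ΔU + W = 4280 J.
State after step 1: P = 178 kPa, V = 69.5 L, T = 332 K.
Step 2 — Isobaric: P stays 178 kPa; V/T = const ⇒ T₂ = 597 K, V₂ = 125 L.
W = PΔV = 178×(125−69.5) kPa·L = 9930 J.
ΔU = nCvΔT = 4.50×26.8×(597−332) = 32000 J.
Q = ΔU + W = nCpΔT = 42000 J.
Net over both steps: W = 22000 J, Q = 46200 J, ΔU = 24300 J.

22000 J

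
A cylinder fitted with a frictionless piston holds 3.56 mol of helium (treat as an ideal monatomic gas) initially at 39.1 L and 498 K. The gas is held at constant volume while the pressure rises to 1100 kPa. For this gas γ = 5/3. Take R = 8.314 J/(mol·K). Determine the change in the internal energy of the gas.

P₁ = nRT₁/V₁ = 3.56×8.314×498/39.1 = 377 kPa.
Isochoric: V stays 39.1 L; P/T = const ⇒ T₂ = 1450 K, P₂ = 1100 kPa.
For an ideal gas ΔU = nCvΔT with Cv = (3/2)R = 12.5 J/(mol·K).
ΔU = 3.56×12.5×(1450−498) = 42400 J.

42400 J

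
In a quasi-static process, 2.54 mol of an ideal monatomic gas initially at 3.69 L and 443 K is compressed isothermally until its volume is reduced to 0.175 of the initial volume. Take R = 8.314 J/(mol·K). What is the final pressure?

14500 kPa

P₁ = nRT₁/V₁ = 2.54×8.314×443/3.69 = 2540 kPa.
Isothermal: T stays 443 K; PV = const ⇒ V₂ = 0.646 L, P₂ = 14500 kPa.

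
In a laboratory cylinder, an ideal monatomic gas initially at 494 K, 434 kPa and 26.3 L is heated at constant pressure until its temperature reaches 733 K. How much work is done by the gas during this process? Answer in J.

n = P₁V₁/(RT₁) = 434×26.3/(8.314×494) = 2.78 mol.
Isobaric: P stays 434 kPa; V/T = const ⇒ T₂ = 733 K, V₂ = 39.0 L.
W = PΔV = 434×(39.0−26.3) kPa·L = 5520 J.

5520 J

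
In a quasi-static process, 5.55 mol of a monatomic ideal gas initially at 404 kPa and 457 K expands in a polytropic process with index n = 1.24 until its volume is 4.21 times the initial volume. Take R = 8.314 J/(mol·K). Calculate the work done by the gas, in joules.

V₁ = nRT₁/P₁ = 5.55×8.314×457/404 = 52.2 L.
Polytropic n=1.24: T₂ = T₁(V₁/V₂)^(n−1) = 457×(0.238)^0.24 = 324 K; P₂ = P₁(V₁/V₂)^n = 68.0 kPa.
W = (P₁V₁−P₂V₂)/(n−1) = (404×52.2−68.0×220)/0.24 = 25600 J.

25600 J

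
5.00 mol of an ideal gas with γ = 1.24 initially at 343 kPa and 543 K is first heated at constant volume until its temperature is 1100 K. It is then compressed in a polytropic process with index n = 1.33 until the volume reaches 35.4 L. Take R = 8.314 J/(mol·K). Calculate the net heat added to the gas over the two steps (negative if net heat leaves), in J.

108000 J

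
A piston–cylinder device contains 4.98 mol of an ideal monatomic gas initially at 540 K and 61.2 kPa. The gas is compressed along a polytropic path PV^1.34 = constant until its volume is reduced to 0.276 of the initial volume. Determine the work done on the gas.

V₁ = nRT₁/P₁ = 4.98×8.314×540/61.2 = 365 L.
Polytropic n=1.34: T₂ = T₁(V₁/V₂)^(n−1) = 540×(3.62)^0.34 = 837 K; P₂ = P₁(V₁/V₂)^n = 344 kPa.
W = (P₁V₁−P₂V₂)/(n−1) = (61.2×365−344×101)/0.34 = -36100 J.
Work done on the gas = −W_by = 36100 J.

36100 J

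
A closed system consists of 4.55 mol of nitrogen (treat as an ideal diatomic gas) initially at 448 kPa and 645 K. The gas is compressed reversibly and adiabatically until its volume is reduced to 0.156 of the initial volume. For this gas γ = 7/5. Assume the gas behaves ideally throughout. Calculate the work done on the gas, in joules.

67300 J

V₁ = nRT₁/P₁ = 4.55×8.314×645/448 = 54.5 L.
Adiabatic: TV^(γ−1) = const ⇒ T₂ = 645×(6.41)^0.400 = 1360 K; PV^γ = const ⇒ P₂ = 6040 kPa.
ΔU = nCvΔT = 4.55×20.8×(1360−645) = 67300 J.
Q = 0 for an adiabatic process, so W = −ΔU = -67300 J.
Work done on the gas = −W_by = 67300 J.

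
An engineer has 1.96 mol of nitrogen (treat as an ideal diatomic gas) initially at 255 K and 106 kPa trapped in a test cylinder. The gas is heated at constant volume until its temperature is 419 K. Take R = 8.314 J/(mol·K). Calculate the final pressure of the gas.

174 kPa

V₁ = nRT₁/P₁ = 1.96×8.314×255/106 = 39.2 L.
Isochoric: V stays 39.2 L; P/T = const ⇒ T₂ = 419 K, P₂ = 174 kPa.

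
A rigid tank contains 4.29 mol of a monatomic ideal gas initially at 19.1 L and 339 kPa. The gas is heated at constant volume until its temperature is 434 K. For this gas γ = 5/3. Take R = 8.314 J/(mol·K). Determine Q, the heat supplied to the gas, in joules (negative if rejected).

T₁ = P₁V₁/(nR) = 339×19.1/(4.29×8.314) = 182 K.
Isochoric: V stays 19.1 L; P/T = const ⇒ T₂ = 434 K, P₂ = 810 kPa.
W = 0 (no volume change).
ΔU = nCvΔT = 4.29×12.5×(434−182) = 13500 J.
Q = ΔU = 13500 J.

13500 J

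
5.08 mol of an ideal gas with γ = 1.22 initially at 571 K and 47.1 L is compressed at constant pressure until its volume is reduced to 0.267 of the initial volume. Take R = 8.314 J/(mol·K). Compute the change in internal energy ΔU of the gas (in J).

P₁ = nRT₁/V₁ = 5.08×8.314×571/47.1 = 512 kPa.
Isobaric: P stays 512 kPa; V/T = const ⇒ T₂ = 152 K, V₂ = 12.6 L.
For an ideal gas ΔU = nCvΔT with Cv = R/(γ−1) = 37.8 J/(mol·K).
ΔU = 5.08×37.8×(152−571) = -80400 J.

-80400 J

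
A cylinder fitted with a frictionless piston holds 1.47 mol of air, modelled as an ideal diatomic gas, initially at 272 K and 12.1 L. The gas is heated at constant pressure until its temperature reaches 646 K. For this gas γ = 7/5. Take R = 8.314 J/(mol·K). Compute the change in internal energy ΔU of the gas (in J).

11400 J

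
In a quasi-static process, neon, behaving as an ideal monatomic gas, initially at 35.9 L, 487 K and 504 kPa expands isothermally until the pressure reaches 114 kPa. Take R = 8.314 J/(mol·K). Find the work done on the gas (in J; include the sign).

-26900 J

n = P₁V₁/(RT₁) = 504×35.9/(8.314×487) = 4.47 mol.
Isothermal: T stays 487 K; PV = const ⇒ V₂ = 159 L, P₂ = 114 kPa.
W = nRT ln(V₂/V₁) = 4.47×8.314×487×ln(4.42) = 26900 J.
Work done on the gas = −W_by = -26900 J.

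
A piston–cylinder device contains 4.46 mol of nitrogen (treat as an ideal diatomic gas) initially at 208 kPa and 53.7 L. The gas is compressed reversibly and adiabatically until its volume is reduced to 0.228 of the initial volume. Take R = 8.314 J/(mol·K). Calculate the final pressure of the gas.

1650 kPa

T₁ = P₁V₁/(nR) = 208×53.7/(4.46×8.314) = 301 K.
Adiabatic: TV^(γ−1) = const ⇒ T₂ = 301×(4.39)^0.400 = 544 K; PV^γ = const ⇒ P₂ = 1650 kPa.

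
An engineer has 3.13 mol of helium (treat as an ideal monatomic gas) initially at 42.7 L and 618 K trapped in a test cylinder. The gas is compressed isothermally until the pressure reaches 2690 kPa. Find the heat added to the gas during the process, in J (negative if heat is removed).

P₁ = nRT₁/V₁ = 3.13×8.314×618/42.7 = 377 kPa.
Isothermal: T stays 618 K; PV = const ⇒ V₂ = 5.98 L, P₂ = 2690 kPa.
ΔU = 0 (ideal gas, T constant).
W = nRT ln(V₂/V₁) = 3.13×8.314×618×ln(0.140) = -31600 J.
Q = ΔU + W = -31600 J.

-31600 J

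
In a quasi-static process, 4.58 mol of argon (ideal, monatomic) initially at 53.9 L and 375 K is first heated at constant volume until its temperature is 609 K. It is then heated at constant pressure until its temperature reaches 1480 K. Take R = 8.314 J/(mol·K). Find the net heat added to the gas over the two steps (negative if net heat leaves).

96300 J

P₁ = nRT₁/V₁ = 4.58×8.314×375/53.9 = 265 kPa.
Step 1 — Isochoric: V stays 53.9 L; P/T = const ⇒ T₂ = 609 K, P₂ = 430 kPa.
W = 0 (no volume change).
ΔU = nCvΔT = 4.58×12.5×(609−375) = 13400 J.
Q = ΔU = 13400 J.
State after step 1: P = 430 kPa, V = 53.9 L, T = 609 K.
Step 2 — Isobaric: P stays 430 kPa; V/T = const ⇒ T₂ = 1480 K, V₂ = 131 L.
W = PΔV = 430×(131−53.9) kPa·L = 33200 J.
ΔU = nCvΔT = 4.58×12.5×(1480−609) = 49700 J.
Q = ΔU + W = nCpΔT = 82900 J.
Net over both steps: W = 33200 J, Q = 96300 J, ΔU = 63100 J.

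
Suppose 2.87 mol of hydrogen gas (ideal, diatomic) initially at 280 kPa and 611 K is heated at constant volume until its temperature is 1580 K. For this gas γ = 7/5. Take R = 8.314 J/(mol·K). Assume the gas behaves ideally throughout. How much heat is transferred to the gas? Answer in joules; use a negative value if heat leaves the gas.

V₁ = nRT₁/P₁ = 2.87×8.314×611/280 = 52.1 L.
Isochoric: V stays 52.1 L; P/T = const ⇒ T₂ = 1580 K, P₂ = 724 kPa.
W = 0 (no volume change).
ΔU = nCvΔT = 2.87×20.8×(1580−611) = 57800 J.
Q = ΔU = 57800 J.

57800 J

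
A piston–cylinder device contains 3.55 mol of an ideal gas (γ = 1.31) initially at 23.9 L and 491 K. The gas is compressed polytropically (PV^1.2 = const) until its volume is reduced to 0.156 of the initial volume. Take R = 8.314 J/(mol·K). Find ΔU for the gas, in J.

P₁ = nRT₁/V₁ = 3.55×8.314×491/23.9 = 606 kPa.
Polytropic n=1.2: T₂ = T₁(V₁/V₂)^(n−1) = 491×(6.41)^0.20 = 712 K; P₂ = P₁(V₁/V₂)^n = 5640 kPa.
For an ideal gas ΔU = nCvΔT with Cv = R/(γ−1) = 26.8 J/(mol·K).
ΔU = 3.55×26.8×(712−491) = 21000 J.

21000 J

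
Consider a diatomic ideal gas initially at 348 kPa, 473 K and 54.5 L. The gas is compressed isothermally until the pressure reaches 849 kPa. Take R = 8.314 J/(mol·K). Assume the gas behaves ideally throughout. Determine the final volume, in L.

Isothermal: T stays 473 K; PV = const ⇒ V₂ = 22.3 L, P₂ = 849 kPa.

22.3 L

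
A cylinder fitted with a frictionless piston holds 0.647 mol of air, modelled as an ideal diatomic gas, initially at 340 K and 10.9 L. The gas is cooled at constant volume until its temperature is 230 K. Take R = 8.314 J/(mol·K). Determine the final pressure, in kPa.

P₁ = nRT₁/V₁ = 0.647×8.314×340/10.9 = 168 kPa.
Isochoric: V stays 10.9 L; P/T = const ⇒ T₂ = 230 K, P₂ = 114 kPa.

114 kPa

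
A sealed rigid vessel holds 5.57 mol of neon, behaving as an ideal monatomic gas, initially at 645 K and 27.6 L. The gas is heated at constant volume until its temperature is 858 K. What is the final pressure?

1440 kPa

P₁ = nRT₁/V₁ = 5.57×8.314×645/27.6 = 1080 kPa.
Isochoric: V stays 27.6 L; P/T = const ⇒ T₂ = 858 K, P₂ = 1440 kPa.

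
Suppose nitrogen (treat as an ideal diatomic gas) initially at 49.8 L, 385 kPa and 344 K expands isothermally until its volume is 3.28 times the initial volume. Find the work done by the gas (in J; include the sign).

n = P₁V₁/(RT₁) = 385×49.8/(8.314×344) = 6.70 mol.
Isothermal: T stays 344 K; PV = const ⇒ V₂ = 163 L, P₂ = 117 kPa.
W = nRT ln(V₂/V₁) = 6.70×8.314×344×ln(3.28) = 22800 J.

22800 J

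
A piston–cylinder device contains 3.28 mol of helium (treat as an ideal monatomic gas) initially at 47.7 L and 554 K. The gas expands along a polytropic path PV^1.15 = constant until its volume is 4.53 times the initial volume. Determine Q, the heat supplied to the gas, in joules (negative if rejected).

15800 J

P₁ = nRT₁/V₁ = 3.28×8.314×554/47.7 = 317 kPa.
Polytropic n=1.15: T₂ = T₁(V₁/V₂)^(n−1) = 554×(0.221)^0.15 = 442 K; P₂ = P₁(V₁/V₂)^n = 55.7 kPa.
W = (P₁V₁−P₂V₂)/(n−1) = (317×47.7−55.7×216)/0.15 = 20400 J.
ΔU = nCvΔT = 3.28×12.5×(442−554) = -4590 J.
Q = ΔU + W = 15800 J.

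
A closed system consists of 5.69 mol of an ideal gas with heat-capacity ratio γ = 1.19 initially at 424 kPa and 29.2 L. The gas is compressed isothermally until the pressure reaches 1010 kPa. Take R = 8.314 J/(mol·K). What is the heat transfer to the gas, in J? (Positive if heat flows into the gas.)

T₁ = P₁V₁/(nR) = 424×29.2/(5.69×8.314) = 262 K.
Isothermal: T stays 262 K; PV = const ⇒ V₂ = 12.3 L, P₂ = 1010 kPa.
ΔU = 0 (ideal gas, T constant).
W = nRT ln(V₂/V₁) = 5.69×8.314×262×ln(0.420) = -10700 J.
Q = ΔU + W = -10700 J.

-10700 J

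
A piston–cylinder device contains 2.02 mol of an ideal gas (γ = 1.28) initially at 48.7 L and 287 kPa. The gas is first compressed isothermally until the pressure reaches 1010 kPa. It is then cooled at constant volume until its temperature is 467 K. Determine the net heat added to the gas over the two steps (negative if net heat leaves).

T₁ = P₁V₁/(nR) = 287×48.7/(2.02×8.314) = 832 K.
Step 1 — Isothermal: T stays 832 K; PV = const ⇒ V₂ = 13.8 L, P₂ = 1010 kPa.
ΔU = 0 (ideal gas, T constant).
W = nRT ln(V₂/V₁) = 2.02×8.314×832×ln(0.284) = -17600 J.
Q = ΔU + W = -17600 J.
State after step 1: P = 1010 kPa, V = 13.8 L, T = 832 K.
Step 2 — Isochoric: V stays 13.8 L; P/T = const ⇒ T₂ = 467 K, P₂ = 567 kPa.
W = 0 (no volume change).
ΔU = nCvΔT = 2.02×29.7×(467−832) = -21900 J.
Q = ΔU = -21900 J.
Net over both steps: W = -17600 J, Q = -39500 J, ΔU = -21900 J.

-39500 J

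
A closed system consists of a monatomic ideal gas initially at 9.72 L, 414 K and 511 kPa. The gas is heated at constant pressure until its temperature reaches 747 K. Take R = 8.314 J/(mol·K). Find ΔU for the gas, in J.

n = P₁V₁/(RT₁) = 511×9.72/(8.314×414) = 1.44 mol.
Isobaric: P stays 511 kPa; V/T = const ⇒ T₂ = 747 K, V₂ = 17.5 L.
For an ideal gas ΔU = nCvΔT with Cv = (3/2)R = 12.5 J/(mol·K).
ΔU = 1.44×12.5×(747−414) = 5990 J.

5990 J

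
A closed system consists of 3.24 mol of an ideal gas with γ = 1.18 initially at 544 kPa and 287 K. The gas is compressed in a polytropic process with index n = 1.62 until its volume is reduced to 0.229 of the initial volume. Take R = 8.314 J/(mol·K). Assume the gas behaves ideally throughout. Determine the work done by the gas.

-18600 J

V₁ = nRT₁/P₁ = 3.24×8.314×287/544 = 14.2 L.
Polytropic n=1.62: T₂ = T₁(V₁/V₂)^(n−1) = 287×(4.37)^0.62 = 716 K; P₂ = P₁(V₁/V₂)^n = 5920 kPa.
W = (P₁V₁−P₂V₂)/(n−1) = (544×14.2−5920×3.25)/0.62 = -18600 J.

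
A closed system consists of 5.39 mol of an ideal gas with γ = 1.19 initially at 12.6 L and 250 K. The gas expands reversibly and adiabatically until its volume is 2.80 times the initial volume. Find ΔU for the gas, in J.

-10500 J

P₁ = nRT₁/V₁ = 5.39×8.314×250/12.6 = 889 kPa.
Adiabatic: TV^(γ−1) = const ⇒ T₂ = 250×(0.357)^0.190 = 206 K; PV^γ = const ⇒ P₂ = 261 kPa.
For an ideal gas ΔU = nCvΔT with Cv = R/(γ−1) = 43.8 J/(mol·K).
ΔU = 5.39×43.8×(206−250) = -10500 J.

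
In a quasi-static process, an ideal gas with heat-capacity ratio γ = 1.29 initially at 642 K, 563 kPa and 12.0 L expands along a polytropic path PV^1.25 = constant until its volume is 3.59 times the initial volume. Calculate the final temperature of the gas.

Polytropic n=1.25: T₂ = T₁(V₁/V₂)^(n−1) = 642×(0.279)^0.25 = 466 K; P₂ = P₁(V₁/V₂)^n = 114 kPa.

466 K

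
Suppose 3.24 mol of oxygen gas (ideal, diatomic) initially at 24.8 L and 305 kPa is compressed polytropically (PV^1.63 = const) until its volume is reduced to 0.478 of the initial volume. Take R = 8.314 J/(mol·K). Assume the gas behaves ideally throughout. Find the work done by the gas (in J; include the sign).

-7110 J

T₁ = P₁V₁/(nR) = 305×24.8/(3.24×8.314) = 281 K.
Polytropic n=1.63: T₂ = T₁(V₁/V₂)^(n−1) = 281×(2.09)^0.63 = 447 K; P₂ = P₁(V₁/V₂)^n = 1020 kPa.
W = (P₁V₁−P₂V₂)/(n−1) = (305×24.8−1020×11.9)/0.63 = -7110 J.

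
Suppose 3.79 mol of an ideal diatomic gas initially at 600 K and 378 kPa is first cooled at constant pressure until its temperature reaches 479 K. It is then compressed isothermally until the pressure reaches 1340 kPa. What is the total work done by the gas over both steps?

V₁ = nRT₁/P₁ = 3.79×8.314×600/378 = 50.0 L.
Step 1 — Isobaric: P stays 378 kPa; V/T = const ⇒ T₂ = 479 K, V₂ = 39.9 L.
W = PΔV = 378×(39.9−50.0) kPa·L = -3810 J.
ΔU = nCvΔT = 3.79×20.8×(479−600) = -9530 J.
Q = ΔU + W = nCpΔT = -13300 J.
State after step 1: P = 378 kPa, V = 39.9 L, T = 479 K.
Step 2 — Isothermal: T stays 479 K; PV = const ⇒ V₂ = 11.3 L, P₂ = 1340 kPa.
ΔU = 0 (ideal gas, T constant).
W = nRT ln(V₂/V₁) = 3.79×8.314×479×ln(0.282) = -19100 J.
Q = ΔU + W = -19100 J.
Net over both steps: W = -22900 J, Q = -32400 J, ΔU = -9530 J.

-22900 J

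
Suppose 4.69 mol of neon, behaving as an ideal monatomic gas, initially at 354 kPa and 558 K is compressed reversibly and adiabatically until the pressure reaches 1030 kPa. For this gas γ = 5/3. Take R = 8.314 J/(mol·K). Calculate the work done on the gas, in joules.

17400 J

V₁ = nRT₁/P₁ = 4.69×8.314×558/354 = 61.5 L.
Adiabatic: T₂/T₁ = (P₂/P₁)^((γ−1)/γ) ⇒ T₂ = 558×(2.91)^0.400 = 855 K; V₂ = 32.4 L.
ΔU = nCvΔT = 4.69×12.5×(855−558) = 17400 J.
Q = 0 for an adiabatic process, so W = −ΔU = -17400 J.
Work done on the gas = −W_by = 17400 J.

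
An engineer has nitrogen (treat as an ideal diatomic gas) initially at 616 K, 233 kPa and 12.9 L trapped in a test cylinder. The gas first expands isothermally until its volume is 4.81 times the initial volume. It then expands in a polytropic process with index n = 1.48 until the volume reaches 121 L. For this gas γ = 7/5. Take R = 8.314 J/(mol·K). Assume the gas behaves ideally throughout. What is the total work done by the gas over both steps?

6440 J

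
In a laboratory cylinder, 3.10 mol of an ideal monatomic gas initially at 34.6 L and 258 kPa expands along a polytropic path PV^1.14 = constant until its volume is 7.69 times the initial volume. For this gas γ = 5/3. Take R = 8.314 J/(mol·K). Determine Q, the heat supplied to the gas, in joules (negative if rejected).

T₁ = P₁V₁/(nR) = 258×34.6/(3.10×8.314) = 346 K.
Polytropic n=1.14: T₂ = T₁(V₁/V₂)^(n−1) = 346×(0.130)^0.14 = 260 K; P₂ = P₁(V₁/V₂)^n = 25.2 kPa.
W = (P₁V₁−P₂V₂)/(n−1) = (258×34.6−25.2×266)/0.14 = 15800 J.
ΔU = nCvΔT = 3.10×12.5×(260−346) = -3330 J.
Q = ΔU + W = 12500 J.

12500 J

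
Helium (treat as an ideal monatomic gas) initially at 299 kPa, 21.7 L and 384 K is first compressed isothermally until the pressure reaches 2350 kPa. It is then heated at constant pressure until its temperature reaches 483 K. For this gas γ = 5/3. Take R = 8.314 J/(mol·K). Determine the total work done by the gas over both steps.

n = P₁V₁/(RT₁) = 299×21.7/(8.314×384) = 2.03 mol.
Step 1 — Isothermal: T stays 384 K; PV = const ⇒ V₂ = 2.76 L, P₂ = 2350 kPa.
ΔU = 0 (ideal gas, T constant).
W = nRT ln(V₂/V₁) = 2.03×8.314×384×ln(0.127) = -13400 J.
Q = ΔU + W = -13400 J.
State after step 1: P = 2350 kPa, V = 2.76 L, T = 384 K.
Step 2 — Isobaric: P stays 2350 kPa; V/T = const ⇒ T₂ = 483 K, V₂ = 3.47 L.
W = PΔV = 2350×(3.47−2.76) kPa·L = 1670 J.
ΔU = nCvΔT = 2.03×12.5×(483−384) = 2510 J.
Q = ΔU + W = nCpΔT = 4180 J.
Net over both steps: W = -11700 J, Q = -9200 J, ΔU = 2510 J.

-11700 J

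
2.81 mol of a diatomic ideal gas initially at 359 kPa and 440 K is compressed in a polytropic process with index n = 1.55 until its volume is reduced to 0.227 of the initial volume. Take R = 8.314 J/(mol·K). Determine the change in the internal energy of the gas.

32400 J

V₁ = nRT₁/P₁ = 2.81×8.314×440/359 = 28.6 L.
Polytropic n=1.55: T₂ = T₁(V₁/V₂)^(n−1) = 440×(4.41)^0.55 = 995 K; P₂ = P₁(V₁/V₂)^n = 3570 kPa.
For an ideal gas ΔU = nCvΔT with Cv = (5/2)R = 20.8 J/(mol·K).
ΔU = 2.81×20.8×(995−440) = 32400 J.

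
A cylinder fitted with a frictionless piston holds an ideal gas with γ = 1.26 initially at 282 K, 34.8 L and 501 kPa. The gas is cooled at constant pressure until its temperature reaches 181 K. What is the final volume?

22.3 L

Isobaric: P stays 501 kPa; V/T = const ⇒ T₂ = 181 K, V₂ = 22.3 L.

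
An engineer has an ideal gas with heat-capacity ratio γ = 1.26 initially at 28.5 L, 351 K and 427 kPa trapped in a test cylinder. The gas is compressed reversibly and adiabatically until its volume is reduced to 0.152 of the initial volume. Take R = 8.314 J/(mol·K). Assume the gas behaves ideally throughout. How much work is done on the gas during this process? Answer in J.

n = P₁V₁/(RT₁) = 427×28.5/(8.314×351) = 4.17 mol.
Adiabatic: TV^(γ−1) = const ⇒ T₂ = 351×(6.58)^0.260 = 573 K; PV^γ = const ⇒ P₂ = 4580 kPa.
ΔU = nCvΔT = 4.17×32.0×(573−351) = 29600 J.
Q = 0 for an adiabatic process, so W = −ΔU = -29600 J.
Work done on the gas = −W_by = 29600 J.

29600 J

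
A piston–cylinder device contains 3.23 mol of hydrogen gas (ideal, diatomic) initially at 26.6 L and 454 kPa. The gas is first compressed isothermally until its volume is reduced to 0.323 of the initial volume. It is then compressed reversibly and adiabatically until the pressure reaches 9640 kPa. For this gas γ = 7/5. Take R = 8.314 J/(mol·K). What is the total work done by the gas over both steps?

-35800 J

T₁ = P₁V₁/(nR) = 454×26.6/(3.23×8.314) = 450 K.
Step 1 — Isothermal: T stays 450 K; PV = const ⇒ V₂ = 8.59 L, P₂ = 1410 kPa.
ΔU = 0 (ideal gas, T constant).
W = nRT ln(V₂/V₁) = 3.23×8.314×450×ln(0.323) = -13600 J.
Q = ΔU + W = -13600 J.
State after step 1: P = 1410 kPa, V = 8.59 L, T = 450 K.
Step 2 — Adiabatic: T₂/T₁ = (P₂/P₁)^((γ−1)/γ) ⇒ T₂ = 450×(6.86)^0.286 = 780 K; V₂ = 2.17 L.
ΔU = nCvΔT = 3.23×20.8×(780−450) = 22100 J.
Q = 0 for an adiabatic process, so W = −ΔU = -22100 J.
Net over both steps: W = -35800 J, Q = -13600 J, ΔU = 22100 J.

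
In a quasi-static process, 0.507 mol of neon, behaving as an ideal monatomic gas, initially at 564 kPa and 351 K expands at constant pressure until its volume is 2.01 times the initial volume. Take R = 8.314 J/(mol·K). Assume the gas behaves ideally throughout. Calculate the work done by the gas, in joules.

V₁ = nRT₁/P₁ = 0.507×8.314×351/564 = 2.62 L.
Isobaric: P stays 564 kPa; V/T = const ⇒ T₂ = 706 K, V₂ = 5.27 L.
W = PΔV = 564×(5.27−2.62) kPa·L = 1490 J.

1490 J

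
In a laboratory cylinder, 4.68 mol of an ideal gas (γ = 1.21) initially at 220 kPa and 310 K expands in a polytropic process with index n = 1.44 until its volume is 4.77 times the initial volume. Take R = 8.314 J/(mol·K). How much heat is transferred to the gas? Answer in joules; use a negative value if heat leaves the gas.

-14900 J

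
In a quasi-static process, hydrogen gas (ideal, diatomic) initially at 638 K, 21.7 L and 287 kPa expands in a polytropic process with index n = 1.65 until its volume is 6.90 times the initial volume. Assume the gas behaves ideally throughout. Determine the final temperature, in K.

182 K

Polytropic n=1.65: T₂ = T₁(V₁/V₂)^(n−1) = 638×(0.145)^0.65 = 182 K; P₂ = P₁(V₁/V₂)^n = 11.9 kPa.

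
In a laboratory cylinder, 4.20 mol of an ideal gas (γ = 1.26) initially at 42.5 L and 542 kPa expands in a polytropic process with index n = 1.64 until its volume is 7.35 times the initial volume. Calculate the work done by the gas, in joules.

26000 J

T₁ = P₁V₁/(nR) = 542×42.5/(4.20×8.314) = 660 K.
Polytropic n=1.64: T₂ = T₁(V₁/V₂)^(n−1) = 660×(0.136)^0.64 = 184 K; P₂ = P₁(V₁/V₂)^n = 20.6 kPa.
W = (P₁V₁−P₂V₂)/(n−1) = (542×42.5−20.6×312)/0.64 = 26000 J.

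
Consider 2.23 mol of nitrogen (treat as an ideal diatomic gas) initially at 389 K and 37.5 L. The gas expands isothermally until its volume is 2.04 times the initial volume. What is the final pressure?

94.3 kPa

P₁ = nRT₁/V₁ = 2.23×8.314×389/37.5 = 192 kPa.
Isothermal: T stays 389 K; PV = const ⇒ V₂ = 76.5 L, P₂ = 94.3 kPa.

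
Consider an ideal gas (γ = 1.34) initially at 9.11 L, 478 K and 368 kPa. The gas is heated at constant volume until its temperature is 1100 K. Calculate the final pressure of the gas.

847 kPa

Isochoric: V stays 9.11 L; P/T = const ⇒ T₂ = 1100 K, P₂ = 847 kPa.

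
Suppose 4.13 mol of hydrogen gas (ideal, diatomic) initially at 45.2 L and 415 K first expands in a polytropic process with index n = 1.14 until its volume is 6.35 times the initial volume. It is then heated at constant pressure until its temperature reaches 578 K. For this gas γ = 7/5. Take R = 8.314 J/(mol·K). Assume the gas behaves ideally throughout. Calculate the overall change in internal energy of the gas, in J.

14000 J

P₁ = nRT₁/V₁ = 4.13×8.314×415/45.2 = 315 kPa.
Step 1 — Polytropic n=1.14: T₂ = T₁(V₁/V₂)^(n−1) = 415×(0.157)^0.14 = 320 K; P₂ = P₁(V₁/V₂)^n = 38.3 kPa.
W = (P₁V₁−P₂V₂)/(n−1) = (315×45.2−38.3×287)/0.14 = 23200 J.
ΔU = nCvΔT = 4.13×20.8×(320−415) = -8120 J.
Q = ΔU + W = 15100 J.
State after step 1: P = 38.3 kPa, V = 287 L, T = 320 K.
Step 2 — Isobaric: P stays 38.3 kPa; V/T = const ⇒ T₂ = 578 K, V₂ = 518 L.
W = PΔV = 38.3×(518−287) kPa·L = 8850 J.
ΔU = nCvΔT = 4.13×20.8×(578−320) = 22100 J.
Q = ΔU + W = nCpΔT = 31000 J.
Net over both steps: W = 32100 J, Q = 46000 J, ΔU = 14000 J.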